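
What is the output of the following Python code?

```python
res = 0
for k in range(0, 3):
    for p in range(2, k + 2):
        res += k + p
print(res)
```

12

k=1,p=2: res = 0+3 = 3
k=2,p=2: res = 3+4 = 7
k=2,p=3: res = 7+5 = 12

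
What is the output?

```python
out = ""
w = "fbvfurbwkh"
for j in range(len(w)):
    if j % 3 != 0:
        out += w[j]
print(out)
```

bvurwk

j=0: skip
j=1: add 'b' → 'b'
j=2: add 'v' → 'bv'
j=3: skip
j=4: add 'u' → 'bvu'
j=5: add 'r' → 'bvur'
j=6: skip
j=7: add 'w' → 'bvurw'
j=8: add 'k' → 'bvurwk'
j=9: skip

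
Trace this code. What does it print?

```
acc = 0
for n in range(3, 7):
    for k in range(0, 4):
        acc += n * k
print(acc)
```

108

n=3,k=0: acc = 0+0 = 0
n=3,k=1: acc = 0+3 = 3
n=3,k=2: acc = 3+6 = 9
n=3,k=3: acc = 9+9 = 18
n=4,k=0: acc = 18+0 = 18
n=4,k=1: acc = 18+4 = 22
n=4,k=2: acc = 22+8 = 30
n=4,k=3: acc = 30+12 = 42
n=5,k=0: acc = 42+0 = 42
n=5,k=1: acc = 42+5 = 47
n=5,k=2: acc = 47+10 = 57
n=5,k=3: acc = 57+15 = 72
n=6,k=0: acc = 72+0 = 72
n=6,k=1: acc = 72+6 = 78
n=6,k=2: acc = 78+12 = 90
n=6,k=3: acc = 90+18 = 108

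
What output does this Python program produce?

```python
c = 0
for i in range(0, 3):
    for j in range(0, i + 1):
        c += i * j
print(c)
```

7

i=0,j=0: c = 0+0 = 0
i=1,j=0: c = 0+0 = 0
i=1,j=1: c = 0+1 = 1
i=2,j=0: c = 1+0 = 1
i=2,j=1: c = 1+2 = 3
i=2,j=2: c = 3+4 = 7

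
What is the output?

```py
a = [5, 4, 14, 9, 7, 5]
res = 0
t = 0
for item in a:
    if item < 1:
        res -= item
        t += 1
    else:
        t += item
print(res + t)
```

44

item=5: not <1; t=5
item=4: not <1; t=9
item=14: not <1; t=23
item=9: not <1; t=32
item=7: not <1; t=39
item=5: not <1; t=44
res+t = 0+44 = 44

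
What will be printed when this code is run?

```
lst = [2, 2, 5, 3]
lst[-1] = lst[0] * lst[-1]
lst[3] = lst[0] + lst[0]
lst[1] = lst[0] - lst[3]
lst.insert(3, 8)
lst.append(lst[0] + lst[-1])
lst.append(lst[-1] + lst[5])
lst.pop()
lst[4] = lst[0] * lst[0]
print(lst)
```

lst[-1] = lst[0]*lst[-1] = 2*3 = 6 → [2, 2, 5, 6]
lst[3] = lst[0]+lst[0] = 2+2 = 4 → [2, 2, 5, 4]
lst[1] = lst[0]-lst[3] = 2-4 = -2 → [2, -2, 5, 4]
insert 8 at 3 → [2, -2, 5, 8, 4]
append lst[0]+lst[-1] = 2+4 = 6 → [2, -2, 5, 8, 4, 6]
append lst[-1]+lst[5] = 6+6 = 12 → [2, -2, 5, 8, 4, 6, 12]
pop() removes 12 → [2, -2, 5, 8, 4, 6]
lst[4] = lst[0]*lst[0] = 2*2 = 4 → [2, -2, 5, 8, 4, 6]

[2, -2, 5, 8, 4, 6]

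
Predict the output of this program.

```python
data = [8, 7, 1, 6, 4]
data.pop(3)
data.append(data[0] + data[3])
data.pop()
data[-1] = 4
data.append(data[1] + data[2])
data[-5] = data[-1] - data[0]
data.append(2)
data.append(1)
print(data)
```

[0, 7, 1, 4, 8, 2, 1]

pop(3) removes 6 → [8, 7, 1, 4]
append data[0]+data[3] = 8+4 = 12 → [8, 7, 1, 4, 12]
pop() removes 12 → [8, 7, 1, 4]
data[-1] = 4 → [8, 7, 1, 4]
append data[1]+data[2] = 7+1 = 8 → [8, 7, 1, 4, 8]
data[-5] = data[-1]-data[0] = 8-8 = 0 → [0, 7, 1, 4, 8]
append 2 → [0, 7, 1, 4, 8, 2]
append 1 → [0, 7, 1, 4, 8, 2, 1]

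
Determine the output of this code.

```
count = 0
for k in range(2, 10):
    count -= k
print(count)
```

-44

k=2: count = 0-2 = -2
k=3: count = (-2)-3 = -5
k=4: count = (-5)-4 = -9
k=5: count = (-9)-5 = -14
k=6: count = (-14)-6 = -20
k=7: count = (-20)-7 = -27
k=8: count = (-27)-8 = -35
k=9: count = (-35)-9 = -44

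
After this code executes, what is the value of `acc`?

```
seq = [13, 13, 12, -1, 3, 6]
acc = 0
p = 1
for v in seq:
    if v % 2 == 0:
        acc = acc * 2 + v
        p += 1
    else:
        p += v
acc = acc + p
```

v=13: not even; p=14
v=13: not even; p=27
v=12: even, acc = 0*2+12 = 12; p=28
v=-1: not even; p=27
v=3: not even; p=30
v=6: even, acc = 12*2+6 = 30; p=31
acc+p = 30+31 = 61

61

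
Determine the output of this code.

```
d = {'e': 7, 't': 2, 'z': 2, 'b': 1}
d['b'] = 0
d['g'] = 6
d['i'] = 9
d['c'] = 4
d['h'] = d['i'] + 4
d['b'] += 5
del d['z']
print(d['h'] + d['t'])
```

d['b'] = 0 → {'e': 7, 't': 2, 'z': 2, 'b': 0}
d['g'] = 6 → {'e': 7, 't': 2, 'z': 2, 'b': 0, 'g': 6}
d['i'] = 9 → {'e': 7, 't': 2, 'z': 2, 'b': 0, 'g': 6, 'i': 9}
d['c'] = 4 → {'e': 7, 't': 2, 'z': 2, 'b': 0, 'g': 6, 'i': 9, 'c': 4}
d['h'] = d['i']+4 = 13 → {'e': 7, 't': 2, 'z': 2, 'b': 0, 'g': 6, 'i': 9, 'c': 4, 'h': 13}
d['b'] = 0+5 = 5 → {'e': 7, 't': 2, 'z': 2, 'b': 5, 'g': 6, 'i': 9, 'c': 4, 'h': 13}
del 'z' → {'e': 7, 't': 2, 'b': 5, 'g': 6, 'i': 9, 'c': 4, 'h': 13}
d['h']+d['t'] = 13+2 = 15

15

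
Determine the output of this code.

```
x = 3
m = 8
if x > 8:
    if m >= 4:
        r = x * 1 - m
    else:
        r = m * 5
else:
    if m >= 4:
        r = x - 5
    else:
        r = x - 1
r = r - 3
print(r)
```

-5

x=3, m=8
x > 8 is False; m >= 4 is True
→ r = x - 5 = -2
r = (-2)-3 = -5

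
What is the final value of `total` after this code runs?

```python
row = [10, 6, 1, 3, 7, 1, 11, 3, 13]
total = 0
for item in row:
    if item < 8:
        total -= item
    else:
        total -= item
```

-55

item=10: not <8, total = 0-10 = -10
item=6: <8, total = (-10)-6 = -16
item=1: <8, total = (-16)-1 = -17
item=3: <8, total = (-17)-3 = -20
item=7: <8, total = (-20)-7 = -27
item=1: <8, total = (-27)-1 = -28
item=11: not <8, total = (-28)-11 = -39
item=3: <8, total = (-39)-3 = -42
item=13: not <8, total = (-42)-13 = -55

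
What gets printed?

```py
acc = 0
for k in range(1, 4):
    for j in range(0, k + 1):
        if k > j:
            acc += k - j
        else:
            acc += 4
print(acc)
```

k=1,j=0: 1>0, acc = 0+1 = 1
k=1,j=1: not 1>1, acc = 1+4 = 5
k=2,j=0: 2>0, acc = 5+2 = 7
k=2,j=1: 2>1, acc = 7+1 = 8
k=2,j=2: not 2>2, acc = 8+4 = 12
k=3,j=0: 3>0, acc = 12+3 = 15
k=3,j=1: 3>1, acc = 15+2 = 17
k=3,j=2: 3>2, acc = 17+1 = 18
k=3,j=3: not 3>3, acc = 18+4 = 22

22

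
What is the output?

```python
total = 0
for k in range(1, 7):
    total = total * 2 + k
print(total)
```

120

k=1: total = 0*2+1 = 1
k=2: total = 1*2+2 = 4
k=3: total = 4*2+3 = 11
k=4: total = 11*2+4 = 26
k=5: total = 26*2+5 = 57
k=6: total = 57*2+6 = 120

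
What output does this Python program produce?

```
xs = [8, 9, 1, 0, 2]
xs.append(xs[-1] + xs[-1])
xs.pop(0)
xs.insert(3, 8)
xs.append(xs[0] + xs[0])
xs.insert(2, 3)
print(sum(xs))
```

append xs[-1]+xs[-1] = 2+2 = 4 → [8, 9, 1, 0, 2, 4]
pop(0) removes 8 → [9, 1, 0, 2, 4]
insert 8 at 3 → [9, 1, 0, 8, 2, 4]
append xs[0]+xs[0] = 9+9 = 18 → [9, 1, 0, 8, 2, 4, 18]
insert 3 at 2 → [9, 1, 3, 0, 8, 2, 4, 18]
sum = 45

45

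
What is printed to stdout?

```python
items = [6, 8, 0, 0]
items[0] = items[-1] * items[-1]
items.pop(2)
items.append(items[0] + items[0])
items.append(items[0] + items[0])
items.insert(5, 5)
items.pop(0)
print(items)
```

[8, 0, 0, 0, 5]

items[0] = items[-1]*items[-1] = 0*0 = 0 → [0, 8, 0, 0]
pop(2) removes 0 → [0, 8, 0]
append items[0]+items[0] = 0+0 = 0 → [0, 8, 0, 0]
append items[0]+items[0] = 0+0 = 0 → [0, 8, 0, 0, 0]
insert 5 at 5 → [0, 8, 0, 0, 0, 5]
pop(0) removes 0 → [8, 0, 0, 0, 5]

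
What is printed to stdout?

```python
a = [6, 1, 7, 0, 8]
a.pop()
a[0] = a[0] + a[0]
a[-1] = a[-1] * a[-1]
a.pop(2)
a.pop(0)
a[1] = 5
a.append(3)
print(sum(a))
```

9

pop() removes 8 → [6, 1, 7, 0]
a[0] = a[0]+a[0] = 6+6 = 12 → [12, 1, 7, 0]
a[-1] = a[-1]*a[-1] = 0*0 = 0 → [12, 1, 7, 0]
pop(2) removes 7 → [12, 1, 0]
pop(0) removes 12 → [1, 0]
a[1] = 5 → [1, 5]
append 3 → [1, 5, 3]
sum = 9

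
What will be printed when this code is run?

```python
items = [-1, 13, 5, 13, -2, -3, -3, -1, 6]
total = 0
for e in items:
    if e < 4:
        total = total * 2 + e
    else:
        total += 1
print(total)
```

e=-1: <4, total = 0*2+(-1) = -1
e=13: not <4, total = (-1)+1 = 0
e=5: not <4, total = 0+1 = 1
e=13: not <4, total = 1+1 = 2
e=-2: <4, total = 2*2+(-2) = 2
e=-3: <4, total = 2*2+(-3) = 1
e=-3: <4, total = 1*2+(-3) = -1
e=-1: <4, total = (-1)*2+(-1) = -3
e=6: not <4, total = (-3)+1 = -2

-2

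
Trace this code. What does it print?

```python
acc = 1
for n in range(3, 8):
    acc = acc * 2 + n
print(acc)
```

n=3: acc = 1*2+3 = 5
n=4: acc = 5*2+4 = 14
n=5: acc = 14*2+5 = 33
n=6: acc = 33*2+6 = 72
n=7: acc = 72*2+7 = 151

151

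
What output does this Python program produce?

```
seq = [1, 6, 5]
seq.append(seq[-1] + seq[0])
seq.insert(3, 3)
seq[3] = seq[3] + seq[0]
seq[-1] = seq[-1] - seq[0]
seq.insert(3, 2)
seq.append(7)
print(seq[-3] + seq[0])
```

append seq[-1]+seq[0] = 5+1 = 6 → [1, 6, 5, 6]
insert 3 at 3 → [1, 6, 5, 3, 6]
seq[3] = seq[3]+seq[0] = 3+1 = 4 → [1, 6, 5, 4, 6]
seq[-1] = seq[-1]-seq[0] = 6-1 = 5 → [1, 6, 5, 4, 5]
insert 2 at 3 → [1, 6, 5, 2, 4, 5]
append 7 → [1, 6, 5, 2, 4, 5, 7]
seq[-3]+seq[0] = 4+1 = 5

5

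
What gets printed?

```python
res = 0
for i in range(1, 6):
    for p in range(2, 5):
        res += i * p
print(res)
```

i=1,p=2: res = 0+2 = 2
i=1,p=3: res = 2+3 = 5
i=1,p=4: res = 5+4 = 9
i=2,p=2: res = 9+4 = 13
i=2,p=3: res = 13+6 = 19
i=2,p=4: res = 19+8 = 27
i=3,p=2: res = 27+6 = 33
i=3,p=3: res = 33+9 = 42
i=3,p=4: res = 42+12 = 54
i=4,p=2: res = 54+8 = 62
i=4,p=3: res = 62+12 = 74
i=4,p=4: res = 74+16 = 90
i=5,p=2: res = 90+10 = 100
i=5,p=3: res = 100+15 = 115
i=5,p=4: res = 115+20 = 135

135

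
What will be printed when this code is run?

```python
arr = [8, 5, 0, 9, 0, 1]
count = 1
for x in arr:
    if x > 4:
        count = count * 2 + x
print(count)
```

59

x=8: >4, count = 1*2+8 = 10
x=5: >4, count = 10*2+5 = 25
x=0: not >4
x=9: >4, count = 25*2+9 = 59
x=0: not >4
x=1: not >4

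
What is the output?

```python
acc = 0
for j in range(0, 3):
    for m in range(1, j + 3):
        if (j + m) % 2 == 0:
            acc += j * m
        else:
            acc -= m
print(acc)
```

j=0,m=1: odd sum, acc = 0-1 = -1
j=0,m=2: even sum, acc = (-1)+0 = -1
j=1,m=1: even sum, acc = (-1)+1 = 0
j=1,m=2: odd sum, acc = 0-2 = -2
j=1,m=3: even sum, acc = (-2)+3 = 1
j=2,m=1: odd sum, acc = 1-1 = 0
j=2,m=2: even sum, acc = 0+4 = 4
j=2,m=3: odd sum, acc = 4-3 = 1
j=2,m=4: even sum, acc = 1+8 = 9

9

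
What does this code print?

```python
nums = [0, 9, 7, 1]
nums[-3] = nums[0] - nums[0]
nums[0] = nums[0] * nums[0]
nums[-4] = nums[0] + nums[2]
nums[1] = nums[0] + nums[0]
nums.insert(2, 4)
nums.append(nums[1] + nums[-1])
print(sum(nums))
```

nums[-3] = nums[0]-nums[0] = 0-0 = 0 → [0, 0, 7, 1]
nums[0] = nums[0]*nums[0] = 0*0 = 0 → [0, 0, 7, 1]
nums[-4] = nums[0]+nums[2] = 0+7 = 7 → [7, 0, 7, 1]
nums[1] = nums[0]+nums[0] = 7+7 = 14 → [7, 14, 7, 1]
insert 4 at 2 → [7, 14, 4, 7, 1]
append nums[1]+nums[-1] = 14+1 = 15 → [7, 14, 4, 7, 1, 15]
sum = 48

48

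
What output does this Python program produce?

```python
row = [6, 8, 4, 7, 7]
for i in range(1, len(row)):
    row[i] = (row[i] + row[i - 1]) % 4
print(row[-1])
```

i=1: row[1] = (8+6)%4 = 2 → [6, 2, 4, 7, 7]
i=2: row[2] = (4+2)%4 = 2 → [6, 2, 2, 7, 7]
i=3: row[3] = (7+2)%4 = 1 → [6, 2, 2, 1, 7]
i=4: row[4] = (7+1)%4 = 0 → [6, 2, 2, 1, 0]

0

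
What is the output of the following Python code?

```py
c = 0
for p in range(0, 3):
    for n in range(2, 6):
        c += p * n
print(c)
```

42

p=0,n=2: c = 0+0 = 0
p=0,n=3: c = 0+0 = 0
p=0,n=4: c = 0+0 = 0
p=0,n=5: c = 0+0 = 0
p=1,n=2: c = 0+2 = 2
p=1,n=3: c = 2+3 = 5
p=1,n=4: c = 5+4 = 9
p=1,n=5: c = 9+5 = 14
p=2,n=2: c = 14+4 = 18
p=2,n=3: c = 18+6 = 24
p=2,n=4: c = 24+8 = 32
p=2,n=5: c = 32+10 = 42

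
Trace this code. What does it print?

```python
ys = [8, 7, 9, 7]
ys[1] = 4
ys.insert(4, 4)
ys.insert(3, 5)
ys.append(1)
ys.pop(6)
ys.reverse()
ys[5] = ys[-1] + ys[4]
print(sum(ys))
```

41

ys[1] = 4 → [8, 4, 9, 7]
insert 4 at 4 → [8, 4, 9, 7, 4]
insert 5 at 3 → [8, 4, 9, 5, 7, 4]
append 1 → [8, 4, 9, 5, 7, 4, 1]
pop(6) removes 1 → [8, 4, 9, 5, 7, 4]
reverse → [4, 7, 5, 9, 4, 8]
ys[5] = ys[-1]+ys[4] = 8+4 = 12 → [4, 7, 5, 9, 4, 12]
sum = 41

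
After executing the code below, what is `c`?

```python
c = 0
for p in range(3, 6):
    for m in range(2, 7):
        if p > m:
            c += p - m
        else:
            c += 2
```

p=3,m=2: 3>2, c = 0+1 = 1
p=3,m=3: not 3>3, c = 1+2 = 3
p=3,m=4: not 3>4, c = 3+2 = 5
p=3,m=5: not 3>5, c = 5+2 = 7
p=3,m=6: not 3>6, c = 7+2 = 9
p=4,m=2: 4>2, c = 9+2 = 11
p=4,m=3: 4>3, c = 11+1 = 12
p=4,m=4: not 4>4, c = 12+2 = 14
p=4,m=5: not 4>5, c = 14+2 = 16
p=4,m=6: not 4>6, c = 16+2 = 18
p=5,m=2: 5>2, c = 18+3 = 21
p=5,m=3: 5>3, c = 21+2 = 23
p=5,m=4: 5>4, c = 23+1 = 24
p=5,m=5: not 5>5, c = 24+2 = 26
p=5,m=6: not 5>6, c = 26+2 = 28

28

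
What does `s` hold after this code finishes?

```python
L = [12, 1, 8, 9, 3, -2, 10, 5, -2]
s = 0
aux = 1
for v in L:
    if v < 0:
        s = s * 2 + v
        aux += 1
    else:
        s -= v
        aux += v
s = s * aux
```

-8568

v=12: not <0, s = 0-12 = -12; aux=13
v=1: not <0, s = (-12)-1 = -13; aux=14
v=8: not <0, s = (-13)-8 = -21; aux=22
v=9: not <0, s = (-21)-9 = -30; aux=31
v=3: not <0, s = (-30)-3 = -33; aux=34
v=-2: <0, s = (-33)*2+(-2) = -68; aux=35
v=10: not <0, s = (-68)-10 = -78; aux=45
v=5: not <0, s = (-78)-5 = -83; aux=50
v=-2: <0, s = (-83)*2+(-2) = -168; aux=51
s*aux = (-168)*51 = -8568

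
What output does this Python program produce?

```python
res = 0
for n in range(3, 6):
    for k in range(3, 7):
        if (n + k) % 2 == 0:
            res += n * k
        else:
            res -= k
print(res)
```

n=3,k=3: even sum, res = 0+9 = 9
n=3,k=4: odd sum, res = 9-4 = 5
n=3,k=5: even sum, res = 5+15 = 20
n=3,k=6: odd sum, res = 20-6 = 14
n=4,k=3: odd sum, res = 14-3 = 11
n=4,k=4: even sum, res = 11+16 = 27
n=4,k=5: odd sum, res = 27-5 = 22
n=4,k=6: even sum, res = 22+24 = 46
n=5,k=3: even sum, res = 46+15 = 61
n=5,k=4: odd sum, res = 61-4 = 57
n=5,k=5: even sum, res = 57+25 = 82
n=5,k=6: odd sum, res = 82-6 = 76

76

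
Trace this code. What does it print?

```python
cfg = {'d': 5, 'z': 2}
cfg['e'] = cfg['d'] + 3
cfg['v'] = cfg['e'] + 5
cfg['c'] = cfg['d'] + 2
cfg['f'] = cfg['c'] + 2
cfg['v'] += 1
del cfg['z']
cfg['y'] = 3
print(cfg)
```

{'d': 5, 'e': 8, 'v': 14, 'c': 7, 'f': 9, 'y': 3}

cfg['e'] = cfg['d']+3 = 8 → {'d': 5, 'z': 2, 'e': 8}
cfg['v'] = cfg['e']+5 = 13 → {'d': 5, 'z': 2, 'e': 8, 'v': 13}
cfg['c'] = cfg['d']+2 = 7 → {'d': 5, 'z': 2, 'e': 8, 'v': 13, 'c': 7}
cfg['f'] = cfg['c']+2 = 9 → {'d': 5, 'z': 2, 'e': 8, 'v': 13, 'c': 7, 'f': 9}
cfg['v'] = 13+1 = 14 → {'d': 5, 'z': 2, 'e': 8, 'v': 14, 'c': 7, 'f': 9}
del 'z' → {'d': 5, 'e': 8, 'v': 14, 'c': 7, 'f': 9}
cfg['y'] = 3 → {'d': 5, 'e': 8, 'v': 14, 'c': 7, 'f': 9, 'y': 3}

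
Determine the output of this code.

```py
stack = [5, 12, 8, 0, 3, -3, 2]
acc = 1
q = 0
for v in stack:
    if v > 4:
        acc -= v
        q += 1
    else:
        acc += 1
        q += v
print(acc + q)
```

v=5: >4, acc = 1-5 = -4; q=1
v=12: >4, acc = (-4)-12 = -16; q=2
v=8: >4, acc = (-16)-8 = -24; q=3
v=0: not >4, acc = (-24)+1 = -23; q=3
v=3: not >4, acc = (-23)+1 = -22; q=6
v=-3: not >4, acc = (-22)+1 = -21; q=3
v=2: not >4, acc = (-21)+1 = -20; q=5
acc+q = (-20)+5 = -15

-15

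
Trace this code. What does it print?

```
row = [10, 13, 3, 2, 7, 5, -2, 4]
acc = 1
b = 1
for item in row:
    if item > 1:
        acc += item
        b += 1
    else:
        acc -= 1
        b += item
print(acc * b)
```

item=10: >1, acc = 1+10 = 11; b=2
item=13: >1, acc = 11+13 = 24; b=3
item=3: >1, acc = 24+3 = 27; b=4
item=2: >1, acc = 27+2 = 29; b=5
item=7: >1, acc = 29+7 = 36; b=6
item=5: >1, acc = 36+5 = 41; b=7
item=-2: not >1, acc = 41-1 = 40; b=5
item=4: >1, acc = 40+4 = 44; b=6
acc*b = 44*6 = 264

264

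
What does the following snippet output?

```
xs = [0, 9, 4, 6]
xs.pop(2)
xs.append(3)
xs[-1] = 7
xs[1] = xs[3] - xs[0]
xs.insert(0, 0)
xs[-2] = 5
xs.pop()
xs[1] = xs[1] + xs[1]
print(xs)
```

pop(2) removes 4 → [0, 9, 6]
append 3 → [0, 9, 6, 3]
xs[-1] = 7 → [0, 9, 6, 7]
xs[1] = xs[3]-xs[0] = 7-0 = 7 → [0, 7, 6, 7]
insert 0 at 0 → [0, 0, 7, 6, 7]
xs[-2] = 5 → [0, 0, 7, 5, 7]
pop() removes 7 → [0, 0, 7, 5]
xs[1] = xs[1]+xs[1] = 0+0 = 0 → [0, 0, 7, 5]

[0, 0, 7, 5]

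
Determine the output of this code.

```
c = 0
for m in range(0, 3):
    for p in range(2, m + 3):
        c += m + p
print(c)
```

24

m=0,p=2: c = 0+2 = 2
m=1,p=2: c = 2+3 = 5
m=1,p=3: c = 5+4 = 9
m=2,p=2: c = 9+4 = 13
m=2,p=3: c = 13+5 = 18
m=2,p=4: c = 18+6 = 24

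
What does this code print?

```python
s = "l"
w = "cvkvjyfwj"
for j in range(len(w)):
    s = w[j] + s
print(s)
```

jwfyjvkvcl

j=0: prepend 'c' → 'cl'
j=1: prepend 'v' → 'vcl'
j=2: prepend 'k' → 'kvcl'
j=3: prepend 'v' → 'vkvcl'
j=4: prepend 'j' → 'jvkvcl'
j=5: prepend 'y' → 'yjvkvcl'
j=6: prepend 'f' → 'fyjvkvcl'
j=7: prepend 'w' → 'wfyjvkvcl'
j=8: prepend 'j' → 'jwfyjvkvcl'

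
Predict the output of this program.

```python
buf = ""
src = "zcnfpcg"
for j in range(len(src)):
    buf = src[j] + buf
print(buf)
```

gcpfncz

j=0: prepend 'z' → 'z'
j=1: prepend 'c' → 'cz'
j=2: prepend 'n' → 'ncz'
j=3: prepend 'f' → 'fncz'
j=4: prepend 'p' → 'pfncz'
j=5: prepend 'c' → 'cpfncz'
j=6: prepend 'g' → 'gcpfncz'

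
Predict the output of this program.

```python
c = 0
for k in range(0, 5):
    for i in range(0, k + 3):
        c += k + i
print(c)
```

k=0,i=0: c = 0+0 = 0
k=0,i=1: c = 0+1 = 1
k=0,i=2: c = 1+2 = 3
k=1,i=0: c = 3+1 = 4
k=1,i=1: c = 4+2 = 6
k=1,i=2: c = 6+3 = 9
k=1,i=3: c = 9+4 = 13
k=2,i=0: c = 13+2 = 15
k=2,i=1: c = 15+3 = 18
k=2,i=2: c = 18+4 = 22
k=2,i=3: c = 22+5 = 27
k=2,i=4: c = 27+6 = 33
k=3,i=0: c = 33+3 = 36
k=3,i=1: c = 36+4 = 40
k=3,i=2: c = 40+5 = 45
k=3,i=3: c = 45+6 = 51
k=3,i=4: c = 51+7 = 58
k=3,i=5: c = 58+8 = 66
k=4,i=0: c = 66+4 = 70
k=4,i=1: c = 70+5 = 75
k=4,i=2: c = 75+6 = 81
k=4,i=3: c = 81+7 = 88
k=4,i=4: c = 88+8 = 96
k=4,i=5: c = 96+9 = 105
k=4,i=6: c = 105+10 = 115

115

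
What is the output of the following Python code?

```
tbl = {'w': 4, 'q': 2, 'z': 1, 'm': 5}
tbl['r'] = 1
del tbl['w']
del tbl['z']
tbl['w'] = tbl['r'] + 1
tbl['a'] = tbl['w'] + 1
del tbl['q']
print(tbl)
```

tbl['r'] = 1 → {'w': 4, 'q': 2, 'z': 1, 'm': 5, 'r': 1}
del 'w' → {'q': 2, 'z': 1, 'm': 5, 'r': 1}
del 'z' → {'q': 2, 'm': 5, 'r': 1}
tbl['w'] = tbl['r']+1 = 2 → {'q': 2, 'm': 5, 'r': 1, 'w': 2}
tbl['a'] = tbl['w']+1 = 3 → {'q': 2, 'm': 5, 'r': 1, 'w': 2, 'a': 3}
del 'q' → {'m': 5, 'r': 1, 'w': 2, 'a': 3}

{'m': 5, 'r': 1, 'w': 2, 'a': 3}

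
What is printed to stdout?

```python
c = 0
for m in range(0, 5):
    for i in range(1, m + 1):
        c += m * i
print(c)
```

65

m=1,i=1: c = 0+1 = 1
m=2,i=1: c = 1+2 = 3
m=2,i=2: c = 3+4 = 7
m=3,i=1: c = 7+3 = 10
m=3,i=2: c = 10+6 = 16
m=3,i=3: c = 16+9 = 25
m=4,i=1: c = 25+4 = 29
m=4,i=2: c = 29+8 = 37
m=4,i=3: c = 37+12 = 49
m=4,i=4: c = 49+16 = 65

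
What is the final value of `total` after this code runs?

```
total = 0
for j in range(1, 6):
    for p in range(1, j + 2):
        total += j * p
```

j=1,p=1: total = 0+1 = 1
j=1,p=2: total = 1+2 = 3
j=2,p=1: total = 3+2 = 5
j=2,p=2: total = 5+4 = 9
j=2,p=3: total = 9+6 = 15
j=3,p=1: total = 15+3 = 18
j=3,p=2: total = 18+6 = 24
j=3,p=3: total = 24+9 = 33
j=3,p=4: total = 33+12 = 45
j=4,p=1: total = 45+4 = 49
j=4,p=2: total = 49+8 = 57
j=4,p=3: total = 57+12 = 69
j=4,p=4: total = 69+16 = 85
j=4,p=5: total = 85+20 = 105
j=5,p=1: total = 105+5 = 110
j=5,p=2: total = 110+10 = 120
j=5,p=3: total = 120+15 = 135
j=5,p=4: total = 135+20 = 155
j=5,p=5: total = 155+25 = 180
j=5,p=6: total = 180+30 = 210

210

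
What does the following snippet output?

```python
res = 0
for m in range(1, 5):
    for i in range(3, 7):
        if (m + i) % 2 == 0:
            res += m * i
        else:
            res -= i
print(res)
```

m=1,i=3: even sum, res = 0+3 = 3
m=1,i=4: odd sum, res = 3-4 = -1
m=1,i=5: even sum, res = (-1)+5 = 4
m=1,i=6: odd sum, res = 4-6 = -2
m=2,i=3: odd sum, res = (-2)-3 = -5
m=2,i=4: even sum, res = (-5)+8 = 3
m=2,i=5: odd sum, res = 3-5 = -2
m=2,i=6: even sum, res = (-2)+12 = 10
m=3,i=3: even sum, res = 10+9 = 19
m=3,i=4: odd sum, res = 19-4 = 15
m=3,i=5: even sum, res = 15+15 = 30
m=3,i=6: odd sum, res = 30-6 = 24
m=4,i=3: odd sum, res = 24-3 = 21
m=4,i=4: even sum, res = 21+16 = 37
m=4,i=5: odd sum, res = 37-5 = 32
m=4,i=6: even sum, res = 32+24 = 56

56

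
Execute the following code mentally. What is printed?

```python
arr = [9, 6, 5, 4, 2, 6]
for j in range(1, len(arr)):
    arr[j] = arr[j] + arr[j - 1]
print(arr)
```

j=1: arr[1] = 6+9 = 15 → [9, 15, 5, 4, 2, 6]
j=2: arr[2] = 5+15 = 20 → [9, 15, 20, 4, 2, 6]
j=3: arr[3] = 4+20 = 24 → [9, 15, 20, 24, 2, 6]
j=4: arr[4] = 2+24 = 26 → [9, 15, 20, 24, 26, 6]
j=5: arr[5] = 6+26 = 32 → [9, 15, 20, 24, 26, 32]

[9, 15, 20, 24, 26, 32]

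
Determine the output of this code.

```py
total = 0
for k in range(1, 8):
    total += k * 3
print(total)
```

84

k=1: total = 0+1*3 = 3
k=2: total = 3+2*3 = 9
k=3: total = 9+3*3 = 18
k=4: total = 18+4*3 = 30
k=5: total = 30+5*3 = 45
k=6: total = 45+6*3 = 63
k=7: total = 63+7*3 = 84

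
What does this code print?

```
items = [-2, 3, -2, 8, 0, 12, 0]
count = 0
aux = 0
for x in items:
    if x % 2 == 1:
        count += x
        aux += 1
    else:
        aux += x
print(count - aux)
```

-14

x=-2: not odd; aux=-2
x=3: odd, count = 0+3 = 3; aux=-1
x=-2: not odd; aux=-3
x=8: not odd; aux=5
x=0: not odd; aux=5
x=12: not odd; aux=17
x=0: not odd; aux=17
count-aux = 3-17 = -14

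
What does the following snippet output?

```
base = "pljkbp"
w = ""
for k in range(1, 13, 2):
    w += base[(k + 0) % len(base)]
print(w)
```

k=1: add base[1]='l' → 'l'
k=3: add base[3]='k' → 'lk'
k=5: add base[5]='p' → 'lkp'
k=7: add base[1]='l' → 'lkpl'
k=9: add base[3]='k' → 'lkplk'
k=11: add base[5]='p' → 'lkplkp'

lkplkp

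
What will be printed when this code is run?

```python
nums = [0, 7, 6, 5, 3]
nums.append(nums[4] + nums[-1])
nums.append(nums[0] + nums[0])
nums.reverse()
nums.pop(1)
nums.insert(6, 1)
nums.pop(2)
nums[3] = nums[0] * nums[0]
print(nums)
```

[0, 3, 6, 0, 0, 1]

append nums[4]+nums[-1] = 3+3 = 6 → [0, 7, 6, 5, 3, 6]
append nums[0]+nums[0] = 0+0 = 0 → [0, 7, 6, 5, 3, 6, 0]
reverse → [0, 6, 3, 5, 6, 7, 0]
pop(1) removes 6 → [0, 3, 5, 6, 7, 0]
insert 1 at 6 → [0, 3, 5, 6, 7, 0, 1]
pop(2) removes 5 → [0, 3, 6, 7, 0, 1]
nums[3] = nums[0]*nums[0] = 0*0 = 0 → [0, 3, 6, 0, 0, 1]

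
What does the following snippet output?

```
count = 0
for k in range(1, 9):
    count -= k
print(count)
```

k=1: count = 0-1 = -1
k=2: count = (-1)-2 = -3
k=3: count = (-3)-3 = -6
k=4: count = (-6)-4 = -10
k=5: count = (-10)-5 = -15
k=6: count = (-15)-6 = -21
k=7: count = (-21)-7 = -28
k=8: count = (-28)-8 = -36

-36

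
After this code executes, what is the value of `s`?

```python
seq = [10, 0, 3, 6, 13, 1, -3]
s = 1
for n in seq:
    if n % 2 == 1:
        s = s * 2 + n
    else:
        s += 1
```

131

n=10: not odd, s = 1+1 = 2
n=0: not odd, s = 2+1 = 3
n=3: odd, s = 3*2+3 = 9
n=6: not odd, s = 9+1 = 10
n=13: odd, s = 10*2+13 = 33
n=1: odd, s = 33*2+1 = 67
n=-3: odd, s = 67*2+(-3) = 131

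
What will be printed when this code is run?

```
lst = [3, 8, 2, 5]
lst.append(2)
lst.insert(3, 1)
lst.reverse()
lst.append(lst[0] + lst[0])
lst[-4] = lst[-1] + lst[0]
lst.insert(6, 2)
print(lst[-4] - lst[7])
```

4

append 2 → [3, 8, 2, 5, 2]
insert 1 at 3 → [3, 8, 2, 1, 5, 2]
reverse → [2, 5, 1, 2, 8, 3]
append lst[0]+lst[0] = 2+2 = 4 → [2, 5, 1, 2, 8, 3, 4]
lst[-4] = lst[-1]+lst[0] = 4+2 = 6 → [2, 5, 1, 6, 8, 3, 4]
insert 2 at 6 → [2, 5, 1, 6, 8, 3, 2, 4]
lst[-4]-lst[7] = 8-4 = 4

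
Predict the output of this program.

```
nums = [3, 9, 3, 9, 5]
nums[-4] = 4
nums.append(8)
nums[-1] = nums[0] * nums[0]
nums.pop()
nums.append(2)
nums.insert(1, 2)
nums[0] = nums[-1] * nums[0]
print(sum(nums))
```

nums[-4] = 4 → [3, 4, 3, 9, 5]
append 8 → [3, 4, 3, 9, 5, 8]
nums[-1] = nums[0]*nums[0] = 3*3 = 9 → [3, 4, 3, 9, 5, 9]
pop() removes 9 → [3, 4, 3, 9, 5]
append 2 → [3, 4, 3, 9, 5, 2]
insert 2 at 1 → [3, 2, 4, 3, 9, 5, 2]
nums[0] = nums[-1]*nums[0] = 2*3 = 6 → [6, 2, 4, 3, 9, 5, 2]
sum = 31

31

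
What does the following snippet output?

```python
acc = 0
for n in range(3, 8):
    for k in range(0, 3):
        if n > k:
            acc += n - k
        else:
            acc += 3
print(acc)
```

n=3,k=0: 3>0, acc = 0+3 = 3
n=3,k=1: 3>1, acc = 3+2 = 5
n=3,k=2: 3>2, acc = 5+1 = 6
n=4,k=0: 4>0, acc = 6+4 = 10
n=4,k=1: 4>1, acc = 10+3 = 13
n=4,k=2: 4>2, acc = 13+2 = 15
n=5,k=0: 5>0, acc = 15+5 = 20
n=5,k=1: 5>1, acc = 20+4 = 24
n=5,k=2: 5>2, acc = 24+3 = 27
n=6,k=0: 6>0, acc = 27+6 = 33
n=6,k=1: 6>1, acc = 33+5 = 38
n=6,k=2: 6>2, acc = 38+4 = 42
n=7,k=0: 7>0, acc = 42+7 = 49
n=7,k=1: 7>1, acc = 49+6 = 55
n=7,k=2: 7>2, acc = 55+5 = 60

60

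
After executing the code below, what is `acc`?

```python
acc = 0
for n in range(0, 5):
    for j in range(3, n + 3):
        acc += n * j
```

n=1,j=3: acc = 0+3 = 3
n=2,j=3: acc = 3+6 = 9
n=2,j=4: acc = 9+8 = 17
n=3,j=3: acc = 17+9 = 26
n=3,j=4: acc = 26+12 = 38
n=3,j=5: acc = 38+15 = 53
n=4,j=3: acc = 53+12 = 65
n=4,j=4: acc = 65+16 = 81
n=4,j=5: acc = 81+20 = 101
n=4,j=6: acc = 101+24 = 125

125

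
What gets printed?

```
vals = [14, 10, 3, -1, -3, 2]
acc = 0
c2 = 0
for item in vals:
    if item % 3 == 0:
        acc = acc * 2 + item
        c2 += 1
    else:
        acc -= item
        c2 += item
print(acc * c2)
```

item=14: not %3==0, acc = 0-14 = -14; c2=14
item=10: not %3==0, acc = (-14)-10 = -24; c2=24
item=3: %3==0, acc = (-24)*2+3 = -45; c2=25
item=-1: not %3==0, acc = (-45)-(-1) = -44; c2=24
item=-3: %3==0, acc = (-44)*2+(-3) = -91; c2=25
item=2: not %3==0, acc = (-91)-2 = -93; c2=27
acc*c2 = (-93)*27 = -2511

-2511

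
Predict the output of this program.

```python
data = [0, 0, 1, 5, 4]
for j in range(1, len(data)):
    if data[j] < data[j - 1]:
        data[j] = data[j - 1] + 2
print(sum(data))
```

13

j=1: 0>=0, unchanged → [0, 0, 1, 5, 4]
j=2: 1>=0, unchanged → [0, 0, 1, 5, 4]
j=3: 5>=1, unchanged → [0, 0, 1, 5, 4]
j=4: 4<5, data[4] = 5+2 = 7 → [0, 0, 1, 5, 7]
sum = 13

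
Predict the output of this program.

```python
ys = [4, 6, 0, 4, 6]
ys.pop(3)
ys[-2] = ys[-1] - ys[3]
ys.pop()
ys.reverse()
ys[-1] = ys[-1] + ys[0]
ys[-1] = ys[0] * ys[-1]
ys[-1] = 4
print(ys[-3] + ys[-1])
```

4

pop(3) removes 4 → [4, 6, 0, 6]
ys[-2] = ys[-1]-ys[3] = 6-6 = 0 → [4, 6, 0, 6]
pop() removes 6 → [4, 6, 0]
reverse → [0, 6, 4]
ys[-1] = ys[-1]+ys[0] = 4+0 = 4 → [0, 6, 4]
ys[-1] = ys[0]*ys[-1] = 0*4 = 0 → [0, 6, 0]
ys[-1] = 4 → [0, 6, 4]
ys[-3]+ys[-1] = 0+4 = 4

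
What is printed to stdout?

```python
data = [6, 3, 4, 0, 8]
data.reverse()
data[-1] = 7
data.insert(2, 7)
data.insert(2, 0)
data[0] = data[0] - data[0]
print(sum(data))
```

reverse → [8, 0, 4, 3, 6]
data[-1] = 7 → [8, 0, 4, 3, 7]
insert 7 at 2 → [8, 0, 7, 4, 3, 7]
insert 0 at 2 → [8, 0, 0, 7, 4, 3, 7]
data[0] = data[0]-data[0] = 8-8 = 0 → [0, 0, 0, 7, 4, 3, 7]
sum = 21

21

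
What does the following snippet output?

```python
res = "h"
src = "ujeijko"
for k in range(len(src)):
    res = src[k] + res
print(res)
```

k=0: prepend 'u' → 'uh'
k=1: prepend 'j' → 'juh'
k=2: prepend 'e' → 'ejuh'
k=3: prepend 'i' → 'iejuh'
k=4: prepend 'j' → 'jiejuh'
k=5: prepend 'k' → 'kjiejuh'
k=6: prepend 'o' → 'okjiejuh'

okjiejuh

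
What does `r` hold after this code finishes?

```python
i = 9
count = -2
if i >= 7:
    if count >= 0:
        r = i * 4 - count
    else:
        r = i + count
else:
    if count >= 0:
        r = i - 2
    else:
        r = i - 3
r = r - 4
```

i=9, count=-2
i >= 7 is True; count >= 0 is False
→ r = i + count = 7
r = 7-4 = 3

3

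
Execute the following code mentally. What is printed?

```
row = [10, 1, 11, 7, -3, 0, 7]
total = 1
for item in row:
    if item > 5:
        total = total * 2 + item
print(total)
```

161

item=10: >5, total = 1*2+10 = 12
item=1: not >5
item=11: >5, total = 12*2+11 = 35
item=7: >5, total = 35*2+7 = 77
item=-3: not >5
item=0: not >5
item=7: >5, total = 77*2+7 = 161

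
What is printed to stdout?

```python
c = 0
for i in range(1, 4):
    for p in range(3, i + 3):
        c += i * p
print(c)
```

i=1,p=3: c = 0+3 = 3
i=2,p=3: c = 3+6 = 9
i=2,p=4: c = 9+8 = 17
i=3,p=3: c = 17+9 = 26
i=3,p=4: c = 26+12 = 38
i=3,p=5: c = 38+15 = 53

53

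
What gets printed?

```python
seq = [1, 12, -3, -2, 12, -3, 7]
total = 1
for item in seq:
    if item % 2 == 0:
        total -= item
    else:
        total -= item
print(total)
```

-23

item=1: not even, total = 1-1 = 0
item=12: even, total = 0-12 = -12
item=-3: not even, total = (-12)-(-3) = -9
item=-2: even, total = (-9)-(-2) = -7
item=12: even, total = (-7)-12 = -19
item=-3: not even, total = (-19)-(-3) = -16
item=7: not even, total = (-16)-7 = -23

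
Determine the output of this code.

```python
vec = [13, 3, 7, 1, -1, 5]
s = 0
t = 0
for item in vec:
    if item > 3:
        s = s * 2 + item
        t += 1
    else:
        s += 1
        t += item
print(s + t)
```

item=13: >3, s = 0*2+13 = 13; t=1
item=3: not >3, s = 13+1 = 14; t=4
item=7: >3, s = 14*2+7 = 35; t=5
item=1: not >3, s = 35+1 = 36; t=6
item=-1: not >3, s = 36+1 = 37; t=5
item=5: >3, s = 37*2+5 = 79; t=6
s+t = 79+6 = 85

85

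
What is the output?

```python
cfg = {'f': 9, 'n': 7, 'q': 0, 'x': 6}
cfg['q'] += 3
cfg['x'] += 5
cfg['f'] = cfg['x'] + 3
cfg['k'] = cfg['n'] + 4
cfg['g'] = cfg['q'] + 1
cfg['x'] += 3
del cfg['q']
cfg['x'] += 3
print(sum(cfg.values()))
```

53

cfg['q'] = 0+3 = 3 → {'f': 9, 'n': 7, 'q': 3, 'x': 6}
cfg['x'] = 6+5 = 11 → {'f': 9, 'n': 7, 'q': 3, 'x': 11}
cfg['f'] = cfg['x']+3 = 14 → {'f': 14, 'n': 7, 'q': 3, 'x': 11}
cfg['k'] = cfg['n']+4 = 11 → {'f': 14, 'n': 7, 'q': 3, 'x': 11, 'k': 11}
cfg['g'] = cfg['q']+1 = 4 → {'f': 14, 'n': 7, 'q': 3, 'x': 11, 'k': 11, 'g': 4}
cfg['x'] = 11+3 = 14 → {'f': 14, 'n': 7, 'q': 3, 'x': 14, 'k': 11, 'g': 4}
del 'q' → {'f': 14, 'n': 7, 'x': 14, 'k': 11, 'g': 4}
cfg['x'] = 14+3 = 17 → {'f': 14, 'n': 7, 'x': 17, 'k': 11, 'g': 4}
sum of values = 53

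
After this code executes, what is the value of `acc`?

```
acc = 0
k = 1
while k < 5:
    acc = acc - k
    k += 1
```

-10

k=1: acc = 0-1 = -1
k=2: acc = (-1)-2 = -3
k=3: acc = (-3)-3 = -6
k=4: acc = (-6)-4 = -10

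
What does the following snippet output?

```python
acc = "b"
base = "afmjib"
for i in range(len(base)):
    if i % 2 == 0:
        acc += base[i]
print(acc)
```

i=0: add 'a' → 'ba'
i=1: skip
i=2: add 'm' → 'bam'
i=3: skip
i=4: add 'i' → 'bami'
i=5: skip

bami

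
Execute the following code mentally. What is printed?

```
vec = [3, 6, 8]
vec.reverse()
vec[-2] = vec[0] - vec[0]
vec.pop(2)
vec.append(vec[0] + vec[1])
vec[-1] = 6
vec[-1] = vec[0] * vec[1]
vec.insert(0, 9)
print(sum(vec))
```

reverse → [8, 6, 3]
vec[-2] = vec[0]-vec[0] = 8-8 = 0 → [8, 0, 3]
pop(2) removes 3 → [8, 0]
append vec[0]+vec[1] = 8+0 = 8 → [8, 0, 8]
vec[-1] = 6 → [8, 0, 6]
vec[-1] = vec[0]*vec[1] = 8*0 = 0 → [8, 0, 0]
insert 9 at 0 → [9, 8, 0, 0]
sum = 17

17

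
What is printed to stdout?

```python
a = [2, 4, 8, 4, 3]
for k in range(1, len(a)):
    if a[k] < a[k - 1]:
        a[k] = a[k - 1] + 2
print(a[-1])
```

k=1: 4>=2, unchanged → [2, 4, 8, 4, 3]
k=2: 8>=4, unchanged → [2, 4, 8, 4, 3]
k=3: 4<8, a[3] = 8+2 = 10 → [2, 4, 8, 10, 3]
k=4: 3<10, a[4] = 10+2 = 12 → [2, 4, 8, 10, 12]

12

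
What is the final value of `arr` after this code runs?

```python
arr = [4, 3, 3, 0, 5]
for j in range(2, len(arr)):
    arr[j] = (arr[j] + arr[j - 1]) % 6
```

[4, 3, 0, 0, 5]

j=2: arr[2] = (3+3)%6 = 0 → [4, 3, 0, 0, 5]
j=3: arr[3] = (0+0)%6 = 0 → [4, 3, 0, 0, 5]
j=4: arr[4] = (5+0)%6 = 5 → [4, 3, 0, 0, 5]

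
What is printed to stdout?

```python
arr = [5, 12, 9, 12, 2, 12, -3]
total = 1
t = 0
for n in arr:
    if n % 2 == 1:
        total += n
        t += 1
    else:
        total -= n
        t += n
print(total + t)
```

n=5: odd, total = 1+5 = 6; t=1
n=12: not odd, total = 6-12 = -6; t=13
n=9: odd, total = (-6)+9 = 3; t=14
n=12: not odd, total = 3-12 = -9; t=26
n=2: not odd, total = (-9)-2 = -11; t=28
n=12: not odd, total = (-11)-12 = -23; t=40
n=-3: odd, total = (-23)+(-3) = -26; t=41
total+t = (-26)+41 = 15

15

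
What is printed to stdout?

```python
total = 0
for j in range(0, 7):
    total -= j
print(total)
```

-21

j=0: total = 0-0 = 0
j=1: total = 0-1 = -1
j=2: total = (-1)-2 = -3
j=3: total = (-3)-3 = -6
j=4: total = (-6)-4 = -10
j=5: total = (-10)-5 = -15
j=6: total = (-15)-6 = -21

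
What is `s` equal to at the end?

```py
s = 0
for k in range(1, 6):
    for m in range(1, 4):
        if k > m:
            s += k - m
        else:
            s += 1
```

25

k=1,m=1: not 1>1, s = 0+1 = 1
k=1,m=2: not 1>2, s = 1+1 = 2
k=1,m=3: not 1>3, s = 2+1 = 3
k=2,m=1: 2>1, s = 3+1 = 4
k=2,m=2: not 2>2, s = 4+1 = 5
k=2,m=3: not 2>3, s = 5+1 = 6
k=3,m=1: 3>1, s = 6+2 = 8
k=3,m=2: 3>2, s = 8+1 = 9
k=3,m=3: not 3>3, s = 9+1 = 10
k=4,m=1: 4>1, s = 10+3 = 13
k=4,m=2: 4>2, s = 13+2 = 15
k=4,m=3: 4>3, s = 15+1 = 16
k=5,m=1: 5>1, s = 16+4 = 20
k=5,m=2: 5>2, s = 20+3 = 23
k=5,m=3: 5>3, s = 23+2 = 25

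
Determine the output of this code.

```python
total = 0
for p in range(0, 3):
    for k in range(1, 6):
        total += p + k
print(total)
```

p=0,k=1: total = 0+1 = 1
p=0,k=2: total = 1+2 = 3
p=0,k=3: total = 3+3 = 6
p=0,k=4: total = 6+4 = 10
p=0,k=5: total = 10+5 = 15
p=1,k=1: total = 15+2 = 17
p=1,k=2: total = 17+3 = 20
p=1,k=3: total = 20+4 = 24
p=1,k=4: total = 24+5 = 29
p=1,k=5: total = 29+6 = 35
p=2,k=1: total = 35+3 = 38
p=2,k=2: total = 38+4 = 42
p=2,k=3: total = 42+5 = 47
p=2,k=4: total = 47+6 = 53
p=2,k=5: total = 53+7 = 60

60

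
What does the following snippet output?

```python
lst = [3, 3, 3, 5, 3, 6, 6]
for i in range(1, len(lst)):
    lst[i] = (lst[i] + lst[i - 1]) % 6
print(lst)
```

[3, 0, 3, 2, 5, 5, 5]

i=1: lst[1] = (3+3)%6 = 0 → [3, 0, 3, 5, 3, 6, 6]
i=2: lst[2] = (3+0)%6 = 3 → [3, 0, 3, 5, 3, 6, 6]
i=3: lst[3] = (5+3)%6 = 2 → [3, 0, 3, 2, 3, 6, 6]
i=4: lst[4] = (3+2)%6 = 5 → [3, 0, 3, 2, 5, 6, 6]
i=5: lst[5] = (6+5)%6 = 5 → [3, 0, 3, 2, 5, 5, 6]
i=6: lst[6] = (6+5)%6 = 5 → [3, 0, 3, 2, 5, 5, 5]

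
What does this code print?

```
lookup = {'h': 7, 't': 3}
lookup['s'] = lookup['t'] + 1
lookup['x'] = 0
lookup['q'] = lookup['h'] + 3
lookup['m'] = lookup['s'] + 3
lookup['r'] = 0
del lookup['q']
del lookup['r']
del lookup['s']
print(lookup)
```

lookup['s'] = lookup['t']+1 = 4 → {'h': 7, 't': 3, 's': 4}
lookup['x'] = 0 → {'h': 7, 't': 3, 's': 4, 'x': 0}
lookup['q'] = lookup['h']+3 = 10 → {'h': 7, 't': 3, 's': 4, 'x': 0, 'q': 10}
lookup['m'] = lookup['s']+3 = 7 → {'h': 7, 't': 3, 's': 4, 'x': 0, 'q': 10, 'm': 7}
lookup['r'] = 0 → {'h': 7, 't': 3, 's': 4, 'x': 0, 'q': 10, 'm': 7, 'r': 0}
del 'q' → {'h': 7, 't': 3, 's': 4, 'x': 0, 'm': 7, 'r': 0}
del 'r' → {'h': 7, 't': 3, 's': 4, 'x': 0, 'm': 7}
del 's' → {'h': 7, 't': 3, 'x': 0, 'm': 7}

{'h': 7, 't': 3, 'x': 0, 'm': 7}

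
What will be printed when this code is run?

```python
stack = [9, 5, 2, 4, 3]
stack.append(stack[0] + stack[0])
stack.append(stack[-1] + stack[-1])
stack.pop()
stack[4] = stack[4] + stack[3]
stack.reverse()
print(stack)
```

append stack[0]+stack[0] = 9+9 = 18 → [9, 5, 2, 4, 3, 18]
append stack[-1]+stack[-1] = 18+18 = 36 → [9, 5, 2, 4, 3, 18, 36]
pop() removes 36 → [9, 5, 2, 4, 3, 18]
stack[4] = stack[4]+stack[3] = 3+4 = 7 → [9, 5, 2, 4, 7, 18]
reverse → [18, 7, 4, 2, 5, 9]

[18, 7, 4, 2, 5, 9]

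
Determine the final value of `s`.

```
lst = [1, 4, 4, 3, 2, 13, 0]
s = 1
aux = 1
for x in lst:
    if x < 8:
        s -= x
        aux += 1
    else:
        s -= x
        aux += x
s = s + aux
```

x=1: <8, s = 1-1 = 0; aux=2
x=4: <8, s = 0-4 = -4; aux=3
x=4: <8, s = (-4)-4 = -8; aux=4
x=3: <8, s = (-8)-3 = -11; aux=5
x=2: <8, s = (-11)-2 = -13; aux=6
x=13: not <8, s = (-13)-13 = -26; aux=19
x=0: <8, s = (-26)-0 = -26; aux=20
s+aux = (-26)+20 = -6

-6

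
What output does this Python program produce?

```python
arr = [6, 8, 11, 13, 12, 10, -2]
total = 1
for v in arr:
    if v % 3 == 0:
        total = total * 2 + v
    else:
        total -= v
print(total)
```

v=6: %3==0, total = 1*2+6 = 8
v=8: not %3==0, total = 8-8 = 0
v=11: not %3==0, total = 0-11 = -11
v=13: not %3==0, total = (-11)-13 = -24
v=12: %3==0, total = (-24)*2+12 = -36
v=10: not %3==0, total = (-36)-10 = -46
v=-2: not %3==0, total = (-46)-(-2) = -44

-44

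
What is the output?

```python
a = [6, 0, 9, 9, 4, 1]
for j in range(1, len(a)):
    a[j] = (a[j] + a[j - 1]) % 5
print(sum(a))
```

j=1: a[1] = (0+6)%5 = 1 → [6, 1, 9, 9, 4, 1]
j=2: a[2] = (9+1)%5 = 0 → [6, 1, 0, 9, 4, 1]
j=3: a[3] = (9+0)%5 = 4 → [6, 1, 0, 4, 4, 1]
j=4: a[4] = (4+4)%5 = 3 → [6, 1, 0, 4, 3, 1]
j=5: a[5] = (1+3)%5 = 4 → [6, 1, 0, 4, 3, 4]
sum = 18

18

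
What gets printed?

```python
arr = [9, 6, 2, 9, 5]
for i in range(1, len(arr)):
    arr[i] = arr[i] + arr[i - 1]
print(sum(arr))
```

i=1: arr[1] = 6+9 = 15 → [9, 15, 2, 9, 5]
i=2: arr[2] = 2+15 = 17 → [9, 15, 17, 9, 5]
i=3: arr[3] = 9+17 = 26 → [9, 15, 17, 26, 5]
i=4: arr[4] = 5+26 = 31 → [9, 15, 17, 26, 31]
sum = 98

98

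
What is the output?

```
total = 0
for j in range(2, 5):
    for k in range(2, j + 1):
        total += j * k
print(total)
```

j=2,k=2: total = 0+4 = 4
j=3,k=2: total = 4+6 = 10
j=3,k=3: total = 10+9 = 19
j=4,k=2: total = 19+8 = 27
j=4,k=3: total = 27+12 = 39
j=4,k=4: total = 39+16 = 55

55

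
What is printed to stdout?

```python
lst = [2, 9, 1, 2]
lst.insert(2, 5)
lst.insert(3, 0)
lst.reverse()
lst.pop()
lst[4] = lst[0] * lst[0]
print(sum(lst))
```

insert 5 at 2 → [2, 9, 5, 1, 2]
insert 0 at 3 → [2, 9, 5, 0, 1, 2]
reverse → [2, 1, 0, 5, 9, 2]
pop() removes 2 → [2, 1, 0, 5, 9]
lst[4] = lst[0]*lst[0] = 2*2 = 4 → [2, 1, 0, 5, 4]
sum = 12

12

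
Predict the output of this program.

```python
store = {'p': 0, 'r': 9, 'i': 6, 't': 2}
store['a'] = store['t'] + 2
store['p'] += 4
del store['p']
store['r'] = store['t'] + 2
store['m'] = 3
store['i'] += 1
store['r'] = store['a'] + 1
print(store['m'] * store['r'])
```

15

store['a'] = store['t']+2 = 4 → {'p': 0, 'r': 9, 'i': 6, 't': 2, 'a': 4}
store['p'] = 0+4 = 4 → {'p': 4, 'r': 9, 'i': 6, 't': 2, 'a': 4}
del 'p' → {'r': 9, 'i': 6, 't': 2, 'a': 4}
store['r'] = store['t']+2 = 4 → {'r': 4, 'i': 6, 't': 2, 'a': 4}
store['m'] = 3 → {'r': 4, 'i': 6, 't': 2, 'a': 4, 'm': 3}
store['i'] = 6+1 = 7 → {'r': 4, 'i': 7, 't': 2, 'a': 4, 'm': 3}
store['r'] = store['a']+1 = 5 → {'r': 5, 'i': 7, 't': 2, 'a': 4, 'm': 3}
store['m']*store['r'] = 3*5 = 15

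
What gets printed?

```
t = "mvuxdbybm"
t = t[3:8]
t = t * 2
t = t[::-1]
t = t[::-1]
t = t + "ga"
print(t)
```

slice [3:8] → 'xdbyb'
repeat ×2 → 'xdbybxdbyb'
reverse → 'bybdxbybdx'
reverse → 'xdbybxdbyb'
+ 'ga' → 'xdbybxdbybga'

xdbybxdbybga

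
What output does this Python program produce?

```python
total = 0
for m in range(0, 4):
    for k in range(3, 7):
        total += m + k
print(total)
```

96

m=0,k=3: total = 0+3 = 3
m=0,k=4: total = 3+4 = 7
m=0,k=5: total = 7+5 = 12
m=0,k=6: total = 12+6 = 18
m=1,k=3: total = 18+4 = 22
m=1,k=4: total = 22+5 = 27
m=1,k=5: total = 27+6 = 33
m=1,k=6: total = 33+7 = 40
m=2,k=3: total = 40+5 = 45
m=2,k=4: total = 45+6 = 51
m=2,k=5: total = 51+7 = 58
m=2,k=6: total = 58+8 = 66
m=3,k=3: total = 66+6 = 72
m=3,k=4: total = 72+7 = 79
m=3,k=5: total = 79+8 = 87
m=3,k=6: total = 87+9 = 96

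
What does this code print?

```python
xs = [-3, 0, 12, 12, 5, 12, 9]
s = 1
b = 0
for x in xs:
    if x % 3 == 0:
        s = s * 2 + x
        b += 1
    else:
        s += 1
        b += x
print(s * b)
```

x=-3: %3==0, s = 1*2+(-3) = -1; b=1
x=0: %3==0, s = (-1)*2+0 = -2; b=2
x=12: %3==0, s = (-2)*2+12 = 8; b=3
x=12: %3==0, s = 8*2+12 = 28; b=4
x=5: not %3==0, s = 28+1 = 29; b=9
x=12: %3==0, s = 29*2+12 = 70; b=10
x=9: %3==0, s = 70*2+9 = 149; b=11
s*b = 149*11 = 1639

1639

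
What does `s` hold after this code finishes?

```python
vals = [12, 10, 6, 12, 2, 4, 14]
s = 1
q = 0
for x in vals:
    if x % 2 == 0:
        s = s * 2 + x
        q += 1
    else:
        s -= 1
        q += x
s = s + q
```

1445

x=12: even, s = 1*2+12 = 14; q=1
x=10: even, s = 14*2+10 = 38; q=2
x=6: even, s = 38*2+6 = 82; q=3
x=12: even, s = 82*2+12 = 176; q=4
x=2: even, s = 176*2+2 = 354; q=5
x=4: even, s = 354*2+4 = 712; q=6
x=14: even, s = 712*2+14 = 1438; q=7
s+q = 1438+7 = 1445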